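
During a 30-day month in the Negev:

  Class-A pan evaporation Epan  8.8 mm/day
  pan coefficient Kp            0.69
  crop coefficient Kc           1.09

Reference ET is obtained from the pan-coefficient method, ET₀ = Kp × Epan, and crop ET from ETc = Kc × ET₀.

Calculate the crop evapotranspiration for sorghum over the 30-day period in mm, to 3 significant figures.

199 mm

ET₀ = 0.69 × 8.8 = 6.0720 mm/d
ETc = Kc × ET₀ = 1.09 × 6.0720 = 6.6185 mm/d
Over 30 days: 6.6185 × 30 = 198.555 mm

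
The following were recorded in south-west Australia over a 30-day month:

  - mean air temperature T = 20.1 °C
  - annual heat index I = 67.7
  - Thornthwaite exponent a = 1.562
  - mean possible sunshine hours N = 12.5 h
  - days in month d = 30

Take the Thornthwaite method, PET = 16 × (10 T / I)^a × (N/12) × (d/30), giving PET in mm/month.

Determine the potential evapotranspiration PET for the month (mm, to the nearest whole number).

10T/I = 10 × 20.1 / 67.7 = 2.9690
(10T/I)^a = 2.9690^1.562 = 5.4729
Uncorrected PET = 16 × 5.4729 = 87.566 mm
Correction = (N/12)(d/30) = (12.5/12)(30/30) = 1.0417
PET = 87.566 × 1.0417 = 91.218 mm/month

91 mm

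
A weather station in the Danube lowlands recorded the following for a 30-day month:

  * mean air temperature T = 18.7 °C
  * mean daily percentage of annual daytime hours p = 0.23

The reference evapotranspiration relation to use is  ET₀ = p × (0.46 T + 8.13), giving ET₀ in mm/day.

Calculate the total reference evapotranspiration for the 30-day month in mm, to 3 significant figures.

115 mm

ET₀ = 0.23 × (0.46 × 18.7 + 8.13) = 0.23 × 16.732 = 3.8484 mm/d
Monthly total = 3.8484 × 30 = 115.452 mm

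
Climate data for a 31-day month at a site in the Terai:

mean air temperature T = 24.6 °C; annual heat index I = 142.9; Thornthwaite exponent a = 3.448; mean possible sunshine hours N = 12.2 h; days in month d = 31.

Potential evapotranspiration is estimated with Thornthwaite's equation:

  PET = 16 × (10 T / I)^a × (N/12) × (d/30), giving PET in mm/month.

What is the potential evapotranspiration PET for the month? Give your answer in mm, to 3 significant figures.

109 mm

10T/I = 10 × 24.6 / 142.9 = 1.7215
(10T/I)^a = 1.7215^3.448 = 6.5074
Uncorrected PET = 16 × 6.5074 = 104.118 mm
Correction = (N/12)(d/30) = (12.2/12)(31/30) = 1.0506
PET = 104.118 × 1.0506 = 109.386 mm/month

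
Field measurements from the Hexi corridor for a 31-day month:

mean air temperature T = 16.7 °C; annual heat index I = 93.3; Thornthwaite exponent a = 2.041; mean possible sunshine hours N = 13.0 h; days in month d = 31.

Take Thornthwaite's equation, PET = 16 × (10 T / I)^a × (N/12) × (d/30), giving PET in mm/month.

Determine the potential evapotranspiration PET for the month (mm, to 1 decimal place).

10T/I = 10 × 16.7 / 93.3 = 1.7899
(10T/I)^a = 1.7899^2.041 = 3.2811
Uncorrected PET = 16 × 3.2811 = 52.498 mm
Correction = (N/12)(d/30) = (13.0/12)(31/30) = 1.1194
PET = 52.498 × 1.1194 = 58.766 mm/month

58.8 mm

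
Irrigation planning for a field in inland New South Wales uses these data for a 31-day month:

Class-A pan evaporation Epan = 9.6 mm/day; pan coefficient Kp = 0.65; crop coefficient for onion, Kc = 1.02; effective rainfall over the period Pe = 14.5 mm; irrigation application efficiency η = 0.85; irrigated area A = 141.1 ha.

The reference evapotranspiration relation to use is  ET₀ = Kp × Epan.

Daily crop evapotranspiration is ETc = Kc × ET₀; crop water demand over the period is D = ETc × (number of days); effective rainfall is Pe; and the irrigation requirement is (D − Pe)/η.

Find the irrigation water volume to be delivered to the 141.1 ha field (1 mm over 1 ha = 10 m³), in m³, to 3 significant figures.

ET₀ = 0.65 × 9.6 = 6.2400 mm/d
ETc = Kc × ET₀ = 1.02 × 6.2400 = 6.3648 mm/d
Crop demand D = ETc × 31 d = 6.3648 × 31 = 197.309 mm
D − Pe = 197.309 − 14.5 = 182.809 mm
Gross irrigation = 182.809 / 0.85 = 215.069 mm
Volume = 215.069 mm × 141.1 ha × 10 = 303462.4 m³

303000 m³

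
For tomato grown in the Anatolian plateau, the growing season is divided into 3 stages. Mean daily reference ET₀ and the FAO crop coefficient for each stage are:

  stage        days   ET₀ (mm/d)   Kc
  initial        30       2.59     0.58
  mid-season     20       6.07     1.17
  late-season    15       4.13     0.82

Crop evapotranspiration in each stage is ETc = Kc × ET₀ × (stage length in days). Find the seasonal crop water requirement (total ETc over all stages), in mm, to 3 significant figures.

initial: 0.58 × 2.59 × 30 = 45.07 mm
mid-season: 1.17 × 6.07 × 20 = 142.04 mm
late-season: 0.82 × 4.13 × 15 = 50.80 mm
Seasonal total = 237.91 mm

238 mm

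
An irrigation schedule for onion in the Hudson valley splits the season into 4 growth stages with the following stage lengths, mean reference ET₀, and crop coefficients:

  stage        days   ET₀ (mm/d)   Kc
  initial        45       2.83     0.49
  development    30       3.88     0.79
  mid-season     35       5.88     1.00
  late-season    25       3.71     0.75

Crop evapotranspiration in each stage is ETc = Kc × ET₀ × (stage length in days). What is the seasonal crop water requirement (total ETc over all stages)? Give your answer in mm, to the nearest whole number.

430 mm

initial: 0.49 × 2.83 × 45 = 62.40 mm
development: 0.79 × 3.88 × 30 = 91.96 mm
mid-season: 1.00 × 5.88 × 35 = 205.80 mm
late-season: 0.75 × 3.71 × 25 = 69.56 mm
Seasonal total = 429.72 mm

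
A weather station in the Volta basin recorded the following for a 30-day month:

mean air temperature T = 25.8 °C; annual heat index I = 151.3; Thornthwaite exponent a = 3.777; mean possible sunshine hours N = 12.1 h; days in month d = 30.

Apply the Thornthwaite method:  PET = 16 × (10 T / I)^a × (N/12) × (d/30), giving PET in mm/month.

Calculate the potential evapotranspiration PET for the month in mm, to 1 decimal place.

10T/I = 10 × 25.8 / 151.3 = 1.7052
(10T/I)^a = 1.7052^3.777 = 7.5061
Uncorrected PET = 16 × 7.5061 = 120.098 mm
Correction = (N/12)(d/30) = (12.1/12)(30/30) = 1.0083
PET = 120.098 × 1.0083 = 121.095 mm/month

121.1 mm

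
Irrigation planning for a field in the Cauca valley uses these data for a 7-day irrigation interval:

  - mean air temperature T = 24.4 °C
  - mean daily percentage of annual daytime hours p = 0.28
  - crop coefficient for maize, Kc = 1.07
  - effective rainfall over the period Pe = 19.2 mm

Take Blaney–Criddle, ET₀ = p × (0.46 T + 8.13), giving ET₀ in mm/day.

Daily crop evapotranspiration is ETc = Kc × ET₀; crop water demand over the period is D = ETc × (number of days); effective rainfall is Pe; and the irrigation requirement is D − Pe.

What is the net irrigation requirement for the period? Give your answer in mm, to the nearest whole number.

21 mm

ET₀ = 0.28 × (0.46 × 24.4 + 8.13) = 0.28 × 19.354 = 5.4191 mm/d
ETc = Kc × ET₀ = 1.07 × 5.4191 = 5.7984 mm/d
Crop demand D = ETc × 7 d = 5.7984 × 7 = 40.589 mm
D − Pe = 40.589 − 19.2 = 21.389 mm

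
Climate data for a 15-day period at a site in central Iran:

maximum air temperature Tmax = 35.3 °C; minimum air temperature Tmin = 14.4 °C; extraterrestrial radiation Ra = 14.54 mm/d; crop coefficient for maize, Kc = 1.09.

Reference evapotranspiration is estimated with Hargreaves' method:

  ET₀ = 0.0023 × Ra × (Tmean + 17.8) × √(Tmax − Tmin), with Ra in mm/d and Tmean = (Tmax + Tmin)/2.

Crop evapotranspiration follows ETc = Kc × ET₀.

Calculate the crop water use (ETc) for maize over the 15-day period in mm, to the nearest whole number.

107 mm

Tmean = (35.3 + 14.4)/2 = 24.85 °C
ET₀ = 0.0023 × 14.54 × (24.85 + 17.8) × √20.9 = 0.0023 × 14.54 × 42.65 × 4.5717 = 6.5206 mm/d
ETc = Kc × ET₀ = 1.09 × 6.5206 = 7.1075 mm/d
Over 15 days: 7.1075 × 15 = 106.613 mm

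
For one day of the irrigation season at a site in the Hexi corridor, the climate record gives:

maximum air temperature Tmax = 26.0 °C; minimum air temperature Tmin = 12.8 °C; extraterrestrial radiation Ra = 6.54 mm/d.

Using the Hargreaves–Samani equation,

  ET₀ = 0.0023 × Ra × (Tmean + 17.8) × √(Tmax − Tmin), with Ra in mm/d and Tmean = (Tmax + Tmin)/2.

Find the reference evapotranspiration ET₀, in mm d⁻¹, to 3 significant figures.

2.03 mm d⁻¹

Tmean = (26.0 + 12.8)/2 = 19.40 °C
ET₀ = 0.0023 × 6.54 × (19.40 + 17.8) × √13.2 = 0.0023 × 6.54 × 37.20 × 3.6332 = 2.0330 mm/d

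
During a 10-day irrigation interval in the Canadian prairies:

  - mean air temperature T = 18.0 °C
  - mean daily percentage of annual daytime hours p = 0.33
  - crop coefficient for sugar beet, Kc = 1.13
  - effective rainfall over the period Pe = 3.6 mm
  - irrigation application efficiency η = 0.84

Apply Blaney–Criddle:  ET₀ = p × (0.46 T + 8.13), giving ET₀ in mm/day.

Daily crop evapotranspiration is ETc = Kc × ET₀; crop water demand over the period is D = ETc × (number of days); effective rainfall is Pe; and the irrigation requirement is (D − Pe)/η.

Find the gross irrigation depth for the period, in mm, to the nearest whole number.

69 mm

ET₀ = 0.33 × (0.46 × 18.0 + 8.13) = 0.33 × 16.410 = 5.4153 mm/d
ETc = Kc × ET₀ = 1.13 × 5.4153 = 6.1193 mm/d
Crop demand D = ETc × 10 d = 6.1193 × 10 = 61.193 mm
D − Pe = 61.193 − 3.6 = 57.593 mm
Gross irrigation = 57.593 / 0.84 = 68.563 mm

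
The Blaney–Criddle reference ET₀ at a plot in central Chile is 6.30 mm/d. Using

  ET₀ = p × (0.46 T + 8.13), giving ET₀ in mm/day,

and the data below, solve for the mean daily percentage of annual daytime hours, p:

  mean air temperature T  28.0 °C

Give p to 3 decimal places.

p = ET₀ / (0.46 T + 8.13) = 6.30 / (0.46 × 28.0 + 8.13) = 6.30 / 21.010 = 0.2999

0.300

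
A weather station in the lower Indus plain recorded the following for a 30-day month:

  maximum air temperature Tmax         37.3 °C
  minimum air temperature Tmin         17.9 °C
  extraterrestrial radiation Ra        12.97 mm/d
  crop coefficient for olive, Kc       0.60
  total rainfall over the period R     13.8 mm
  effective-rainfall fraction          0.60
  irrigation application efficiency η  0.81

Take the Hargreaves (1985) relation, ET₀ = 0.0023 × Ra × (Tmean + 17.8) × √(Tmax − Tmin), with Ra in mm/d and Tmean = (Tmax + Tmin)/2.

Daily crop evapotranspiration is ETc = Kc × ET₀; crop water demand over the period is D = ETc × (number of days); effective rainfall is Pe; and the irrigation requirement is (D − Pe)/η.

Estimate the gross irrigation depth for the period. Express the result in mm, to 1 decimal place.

122.3 mm

Tmean = (37.3 + 17.9)/2 = 27.60 °C
ET₀ = 0.0023 × 12.97 × (27.60 + 17.8) × √19.4 = 0.0023 × 12.97 × 45.40 × 4.4045 = 5.9651 mm/d
ETc = Kc × ET₀ = 0.60 × 5.9651 = 3.5791 mm/d
Crop demand D = ETc × 30 d = 3.5791 × 30 = 107.373 mm
Pe = 0.60 × 13.8 = 8.280 mm
D − Pe = 107.373 − 8.280 = 99.093 mm
Gross irrigation = 99.093 / 0.81 = 122.337 mm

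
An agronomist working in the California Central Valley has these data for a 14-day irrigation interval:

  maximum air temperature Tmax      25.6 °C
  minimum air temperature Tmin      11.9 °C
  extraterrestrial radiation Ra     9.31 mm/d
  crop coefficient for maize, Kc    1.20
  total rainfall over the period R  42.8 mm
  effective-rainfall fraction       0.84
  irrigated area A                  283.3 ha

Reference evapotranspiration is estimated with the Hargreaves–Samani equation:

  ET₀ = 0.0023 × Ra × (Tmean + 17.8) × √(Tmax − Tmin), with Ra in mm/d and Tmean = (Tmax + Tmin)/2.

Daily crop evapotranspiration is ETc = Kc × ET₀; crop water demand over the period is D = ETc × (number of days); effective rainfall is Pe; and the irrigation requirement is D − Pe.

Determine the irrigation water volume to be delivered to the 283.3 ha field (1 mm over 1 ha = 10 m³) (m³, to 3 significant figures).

Tmean = (25.6 + 11.9)/2 = 18.75 °C
ET₀ = 0.0023 × 9.31 × (18.75 + 17.8) × √13.7 = 0.0023 × 9.31 × 36.55 × 3.7014 = 2.8969 mm/d
ETc = Kc × ET₀ = 1.20 × 2.8969 = 3.4763 mm/d
Crop demand D = ETc × 14 d = 3.4763 × 14 = 48.668 mm
Pe = 0.84 × 42.8 = 35.952 mm
D − Pe = 48.668 − 35.952 = 12.716 mm
Volume = 12.716 mm × 283.3 ha × 10 = 36024.4 m³

36000 m³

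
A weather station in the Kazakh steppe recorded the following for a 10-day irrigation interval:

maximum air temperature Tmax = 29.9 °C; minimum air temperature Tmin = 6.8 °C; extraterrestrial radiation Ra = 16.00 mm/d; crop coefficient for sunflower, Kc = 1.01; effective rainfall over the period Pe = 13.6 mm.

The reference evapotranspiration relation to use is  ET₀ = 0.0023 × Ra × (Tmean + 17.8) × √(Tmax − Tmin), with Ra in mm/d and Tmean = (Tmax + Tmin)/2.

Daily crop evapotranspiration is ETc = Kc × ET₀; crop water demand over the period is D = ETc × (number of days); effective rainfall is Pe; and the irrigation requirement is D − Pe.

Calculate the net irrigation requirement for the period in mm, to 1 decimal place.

Tmean = (29.9 + 6.8)/2 = 18.35 °C
ET₀ = 0.0023 × 16.00 × (18.35 + 17.8) × √23.1 = 0.0023 × 16.00 × 36.15 × 4.8062 = 6.3938 mm/d
ETc = Kc × ET₀ = 1.01 × 6.3938 = 6.4577 mm/d
Crop demand D = ETc × 10 d = 6.4577 × 10 = 64.577 mm
D − Pe = 64.577 − 13.6 = 50.977 mm

51.0 mm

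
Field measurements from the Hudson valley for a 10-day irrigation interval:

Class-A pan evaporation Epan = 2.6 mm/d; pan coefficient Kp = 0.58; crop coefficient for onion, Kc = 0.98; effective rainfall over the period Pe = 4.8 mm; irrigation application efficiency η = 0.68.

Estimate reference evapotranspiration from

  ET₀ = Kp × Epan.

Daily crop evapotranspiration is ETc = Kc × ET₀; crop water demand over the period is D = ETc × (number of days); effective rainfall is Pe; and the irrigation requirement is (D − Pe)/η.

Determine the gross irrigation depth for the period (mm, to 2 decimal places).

14.67 mm

ET₀ = 0.58 × 2.6 = 1.5080 mm/d
ETc = Kc × ET₀ = 0.98 × 1.5080 = 1.4778 mm/d
Crop demand D = ETc × 10 d = 1.4778 × 10 = 14.778 mm
D − Pe = 14.778 − 4.8 = 9.978 mm
Gross irrigation = 9.978 / 0.68 = 14.674 mm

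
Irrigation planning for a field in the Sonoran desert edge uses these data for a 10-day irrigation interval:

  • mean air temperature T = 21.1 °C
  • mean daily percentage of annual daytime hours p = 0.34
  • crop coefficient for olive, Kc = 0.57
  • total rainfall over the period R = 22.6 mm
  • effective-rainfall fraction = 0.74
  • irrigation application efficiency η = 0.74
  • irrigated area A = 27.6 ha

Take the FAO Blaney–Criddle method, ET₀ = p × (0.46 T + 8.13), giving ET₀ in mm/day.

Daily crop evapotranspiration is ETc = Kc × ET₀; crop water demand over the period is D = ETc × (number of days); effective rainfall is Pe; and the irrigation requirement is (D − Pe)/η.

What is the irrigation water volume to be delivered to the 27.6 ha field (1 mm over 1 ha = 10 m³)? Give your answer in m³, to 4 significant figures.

ET₀ = 0.34 × (0.46 × 21.1 + 8.13) = 0.34 × 17.836 = 6.0642 mm/d
ETc = Kc × ET₀ = 0.57 × 6.0642 = 3.4566 mm/d
Crop demand D = ETc × 10 d = 3.4566 × 10 = 34.566 mm
Pe = 0.74 × 22.6 = 16.724 mm
D − Pe = 34.566 − 16.724 = 17.842 mm
Gross irrigation = 17.842 / 0.74 = 24.111 mm
Volume = 24.111 mm × 27.6 ha × 10 = 6654.6 m³

6655 m³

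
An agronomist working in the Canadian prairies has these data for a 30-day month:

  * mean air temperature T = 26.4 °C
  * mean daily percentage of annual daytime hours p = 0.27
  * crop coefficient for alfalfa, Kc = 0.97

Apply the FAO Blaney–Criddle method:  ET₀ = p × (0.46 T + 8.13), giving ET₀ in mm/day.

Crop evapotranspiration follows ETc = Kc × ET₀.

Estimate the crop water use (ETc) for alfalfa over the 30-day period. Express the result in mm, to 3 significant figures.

ET₀ = 0.27 × (0.46 × 26.4 + 8.13) = 0.27 × 20.274 = 5.4740 mm/d
ETc = Kc × ET₀ = 0.97 × 5.4740 = 5.3098 mm/d
Over 30 days: 5.3098 × 30 = 159.294 mm

159 mm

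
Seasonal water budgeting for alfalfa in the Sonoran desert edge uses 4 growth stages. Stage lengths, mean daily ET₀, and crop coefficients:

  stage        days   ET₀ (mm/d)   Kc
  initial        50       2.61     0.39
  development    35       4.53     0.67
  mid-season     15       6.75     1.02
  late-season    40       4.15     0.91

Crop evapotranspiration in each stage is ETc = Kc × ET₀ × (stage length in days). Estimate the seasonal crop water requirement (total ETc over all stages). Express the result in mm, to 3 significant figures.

initial: 0.39 × 2.61 × 50 = 50.90 mm
development: 0.67 × 4.53 × 35 = 106.23 mm
mid-season: 1.02 × 6.75 × 15 = 103.28 mm
late-season: 0.91 × 4.15 × 40 = 151.06 mm
Seasonal total = 411.47 mm

411 mm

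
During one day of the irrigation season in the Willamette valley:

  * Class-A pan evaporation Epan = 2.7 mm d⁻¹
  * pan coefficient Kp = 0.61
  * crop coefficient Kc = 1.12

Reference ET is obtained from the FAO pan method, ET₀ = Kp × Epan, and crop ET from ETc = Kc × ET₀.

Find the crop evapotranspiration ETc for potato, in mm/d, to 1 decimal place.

1.8 mm/d

ET₀ = 0.61 × 2.7 = 1.6470 mm/d
ETc = Kc × ET₀ = 1.12 × 1.6470 = 1.8446 mm/d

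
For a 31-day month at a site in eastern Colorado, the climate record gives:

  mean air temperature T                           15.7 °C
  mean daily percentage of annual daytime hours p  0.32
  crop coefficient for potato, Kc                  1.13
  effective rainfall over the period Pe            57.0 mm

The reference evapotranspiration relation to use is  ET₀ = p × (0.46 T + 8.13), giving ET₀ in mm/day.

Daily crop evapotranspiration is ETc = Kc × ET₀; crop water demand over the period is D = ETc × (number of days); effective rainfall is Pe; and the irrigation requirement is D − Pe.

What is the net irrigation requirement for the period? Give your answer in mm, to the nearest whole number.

ET₀ = 0.32 × (0.46 × 15.7 + 8.13) = 0.32 × 15.352 = 4.9126 mm/d
ETc = Kc × ET₀ = 1.13 × 4.9126 = 5.5512 mm/d
Crop demand D = ETc × 31 d = 5.5512 × 31 = 172.087 mm
D − Pe = 172.087 − 57.0 = 115.087 mm

115 mm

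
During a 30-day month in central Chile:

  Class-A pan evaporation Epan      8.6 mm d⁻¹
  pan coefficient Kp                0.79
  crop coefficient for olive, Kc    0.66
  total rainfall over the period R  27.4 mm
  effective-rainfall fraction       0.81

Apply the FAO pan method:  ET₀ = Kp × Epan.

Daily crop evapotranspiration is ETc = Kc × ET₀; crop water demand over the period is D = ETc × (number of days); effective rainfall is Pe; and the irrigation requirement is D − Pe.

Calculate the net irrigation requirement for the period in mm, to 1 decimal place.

ET₀ = 0.79 × 8.6 = 6.7940 mm/d
ETc = Kc × ET₀ = 0.66 × 6.7940 = 4.4840 mm/d
Crop demand D = ETc × 30 d = 4.4840 × 30 = 134.520 mm
Pe = 0.81 × 27.4 = 22.194 mm
D − Pe = 134.520 − 22.194 = 112.326 mm

112.3 mm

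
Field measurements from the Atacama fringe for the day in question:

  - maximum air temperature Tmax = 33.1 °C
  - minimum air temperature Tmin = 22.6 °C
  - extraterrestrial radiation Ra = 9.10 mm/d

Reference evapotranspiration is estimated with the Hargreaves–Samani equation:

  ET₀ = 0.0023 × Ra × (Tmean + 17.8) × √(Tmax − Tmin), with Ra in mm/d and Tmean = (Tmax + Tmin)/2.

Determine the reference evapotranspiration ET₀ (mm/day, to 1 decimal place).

3.1 mm/day

Tmean = (33.1 + 22.6)/2 = 27.85 °C
ET₀ = 0.0023 × 9.10 × (27.85 + 17.8) × √10.5 = 0.0023 × 9.10 × 45.65 × 3.2404 = 3.0961 mm/d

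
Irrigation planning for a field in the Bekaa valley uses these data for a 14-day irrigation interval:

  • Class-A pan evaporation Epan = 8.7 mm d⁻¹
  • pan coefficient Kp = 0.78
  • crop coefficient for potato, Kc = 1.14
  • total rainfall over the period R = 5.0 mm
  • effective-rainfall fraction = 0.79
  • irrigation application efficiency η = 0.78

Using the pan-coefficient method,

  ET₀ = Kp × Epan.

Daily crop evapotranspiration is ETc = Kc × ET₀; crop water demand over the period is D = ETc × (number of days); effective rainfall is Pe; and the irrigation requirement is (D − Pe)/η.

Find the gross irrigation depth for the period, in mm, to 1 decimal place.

133.8 mm

ET₀ = 0.78 × 8.7 = 6.7860 mm/d
ETc = Kc × ET₀ = 1.14 × 6.7860 = 7.7360 mm/d
Crop demand D = ETc × 14 d = 7.7360 × 14 = 108.304 mm
Pe = 0.79 × 5.0 = 3.950 mm
D − Pe = 108.304 − 3.950 = 104.354 mm
Gross irrigation = 104.354 / 0.78 = 133.787 mm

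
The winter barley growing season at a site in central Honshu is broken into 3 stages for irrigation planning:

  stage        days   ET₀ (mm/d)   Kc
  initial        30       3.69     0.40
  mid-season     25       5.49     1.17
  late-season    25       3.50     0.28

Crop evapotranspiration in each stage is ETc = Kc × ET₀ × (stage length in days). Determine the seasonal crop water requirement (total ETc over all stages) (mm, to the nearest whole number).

initial: 0.40 × 3.69 × 30 = 44.28 mm
mid-season: 1.17 × 5.49 × 25 = 160.58 mm
late-season: 0.28 × 3.50 × 25 = 24.50 mm
Seasonal total = 229.36 mm

229 mm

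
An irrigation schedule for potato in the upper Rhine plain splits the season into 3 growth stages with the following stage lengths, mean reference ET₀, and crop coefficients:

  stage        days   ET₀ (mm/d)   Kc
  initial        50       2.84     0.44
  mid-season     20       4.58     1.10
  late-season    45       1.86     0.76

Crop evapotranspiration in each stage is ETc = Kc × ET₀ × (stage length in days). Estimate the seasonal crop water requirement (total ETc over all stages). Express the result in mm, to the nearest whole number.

initial: 0.44 × 2.84 × 50 = 62.48 mm
mid-season: 1.10 × 4.58 × 20 = 100.76 mm
late-season: 0.76 × 1.86 × 45 = 63.61 mm
Seasonal total = 226.85 mm

227 mm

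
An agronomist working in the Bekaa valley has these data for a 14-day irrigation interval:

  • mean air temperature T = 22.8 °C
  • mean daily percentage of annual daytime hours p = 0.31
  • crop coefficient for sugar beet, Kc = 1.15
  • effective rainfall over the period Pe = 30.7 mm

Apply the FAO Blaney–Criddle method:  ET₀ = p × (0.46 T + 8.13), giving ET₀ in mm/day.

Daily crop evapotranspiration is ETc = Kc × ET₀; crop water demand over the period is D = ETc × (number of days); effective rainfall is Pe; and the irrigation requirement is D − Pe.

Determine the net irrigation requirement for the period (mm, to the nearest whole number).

ET₀ = 0.31 × (0.46 × 22.8 + 8.13) = 0.31 × 18.618 = 5.7716 mm/d
ETc = Kc × ET₀ = 1.15 × 5.7716 = 6.6373 mm/d
Crop demand D = ETc × 14 d = 6.6373 × 14 = 92.922 mm
D − Pe = 92.922 − 30.7 = 62.222 mm

62 mm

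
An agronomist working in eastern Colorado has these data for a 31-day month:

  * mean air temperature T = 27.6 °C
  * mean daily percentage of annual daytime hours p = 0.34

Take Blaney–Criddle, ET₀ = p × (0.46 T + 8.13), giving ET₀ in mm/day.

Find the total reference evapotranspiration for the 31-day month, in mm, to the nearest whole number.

ET₀ = 0.34 × (0.46 × 27.6 + 8.13) = 0.34 × 20.826 = 7.0808 mm/d
Monthly total = 7.0808 × 31 = 219.505 mm

220 mm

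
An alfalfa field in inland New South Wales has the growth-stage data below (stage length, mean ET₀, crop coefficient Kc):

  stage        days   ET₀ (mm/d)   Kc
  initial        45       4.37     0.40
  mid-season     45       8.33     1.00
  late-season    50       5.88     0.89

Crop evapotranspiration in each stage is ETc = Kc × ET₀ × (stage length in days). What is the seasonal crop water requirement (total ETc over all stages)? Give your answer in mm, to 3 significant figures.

715 mm

initial: 0.40 × 4.37 × 45 = 78.66 mm
mid-season: 1.00 × 8.33 × 45 = 374.85 mm
late-season: 0.89 × 5.88 × 50 = 261.66 mm
Seasonal total = 715.17 mm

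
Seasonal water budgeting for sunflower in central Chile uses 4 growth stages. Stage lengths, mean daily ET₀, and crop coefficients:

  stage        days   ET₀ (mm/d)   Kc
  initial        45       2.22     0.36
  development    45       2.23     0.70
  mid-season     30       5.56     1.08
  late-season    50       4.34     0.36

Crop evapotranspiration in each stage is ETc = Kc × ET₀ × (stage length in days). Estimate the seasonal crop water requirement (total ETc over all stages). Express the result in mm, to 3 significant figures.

initial: 0.36 × 2.22 × 45 = 35.96 mm
development: 0.70 × 2.23 × 45 = 70.25 mm
mid-season: 1.08 × 5.56 × 30 = 180.14 mm
late-season: 0.36 × 4.34 × 50 = 78.12 mm
Seasonal total = 364.47 mm

364 mm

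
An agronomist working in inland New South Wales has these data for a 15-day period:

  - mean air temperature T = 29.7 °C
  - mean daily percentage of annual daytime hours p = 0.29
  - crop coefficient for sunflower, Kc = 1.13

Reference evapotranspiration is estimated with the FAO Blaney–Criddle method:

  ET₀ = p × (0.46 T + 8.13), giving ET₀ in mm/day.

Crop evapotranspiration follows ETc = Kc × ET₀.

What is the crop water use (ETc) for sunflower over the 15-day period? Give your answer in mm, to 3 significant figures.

ET₀ = 0.29 × (0.46 × 29.7 + 8.13) = 0.29 × 21.792 = 6.3197 mm/d
ETc = Kc × ET₀ = 1.13 × 6.3197 = 7.1413 mm/d
Over 15 days: 7.1413 × 15 = 107.120 mm

107 mm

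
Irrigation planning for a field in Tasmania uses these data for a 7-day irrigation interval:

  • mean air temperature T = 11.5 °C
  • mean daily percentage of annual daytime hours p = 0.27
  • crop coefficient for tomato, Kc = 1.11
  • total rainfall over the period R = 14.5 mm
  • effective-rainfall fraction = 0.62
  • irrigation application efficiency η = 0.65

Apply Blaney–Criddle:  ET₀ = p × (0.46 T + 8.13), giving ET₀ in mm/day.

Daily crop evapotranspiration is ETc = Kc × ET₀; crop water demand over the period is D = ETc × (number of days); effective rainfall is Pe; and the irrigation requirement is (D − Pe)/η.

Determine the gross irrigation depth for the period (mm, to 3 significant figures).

29.5 mm

ET₀ = 0.27 × (0.46 × 11.5 + 8.13) = 0.27 × 13.420 = 3.6234 mm/d
ETc = Kc × ET₀ = 1.11 × 3.6234 = 4.0220 mm/d
Crop demand D = ETc × 7 d = 4.0220 × 7 = 28.154 mm
Pe = 0.62 × 14.5 = 8.990 mm
D − Pe = 28.154 − 8.990 = 19.164 mm
Gross irrigation = 19.164 / 0.65 = 29.483 mm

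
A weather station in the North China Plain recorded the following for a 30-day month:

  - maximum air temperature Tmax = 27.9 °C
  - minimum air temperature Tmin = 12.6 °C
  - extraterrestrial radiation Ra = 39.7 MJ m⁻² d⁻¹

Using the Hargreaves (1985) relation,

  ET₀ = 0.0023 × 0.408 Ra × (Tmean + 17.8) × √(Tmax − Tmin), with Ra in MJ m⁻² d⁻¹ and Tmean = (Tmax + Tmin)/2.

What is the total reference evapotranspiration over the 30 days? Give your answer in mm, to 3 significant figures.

Tmean = (27.9 + 12.6)/2 = 20.25 °C
0.408 Ra = 0.408 × 39.7 = 16.1976 mm/d equivalent
ET₀ = 0.0023 × 16.1976 × (20.25 + 17.8) × √15.3 = 0.0023 × 16.1976 × 38.05 × 3.9115 = 5.5447 mm/d
Over 30 days: 5.5447 × 30 = 166.341 mm

166 mm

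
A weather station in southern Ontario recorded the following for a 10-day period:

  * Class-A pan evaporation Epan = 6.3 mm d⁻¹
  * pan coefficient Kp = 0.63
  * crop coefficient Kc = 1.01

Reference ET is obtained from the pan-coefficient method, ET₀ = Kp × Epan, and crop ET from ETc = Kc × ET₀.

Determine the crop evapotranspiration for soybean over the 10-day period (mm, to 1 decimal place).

40.1 mm

ET₀ = 0.63 × 6.3 = 3.9690 mm/d
ETc = Kc × ET₀ = 1.01 × 3.9690 = 4.0087 mm/d
Over 10 days: 4.0087 × 10 = 40.087 mm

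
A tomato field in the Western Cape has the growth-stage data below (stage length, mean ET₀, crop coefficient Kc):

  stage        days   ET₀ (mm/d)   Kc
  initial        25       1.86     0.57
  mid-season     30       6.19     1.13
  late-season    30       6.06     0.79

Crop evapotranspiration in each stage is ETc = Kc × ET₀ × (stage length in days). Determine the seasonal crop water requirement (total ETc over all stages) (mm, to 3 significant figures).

initial: 0.57 × 1.86 × 25 = 26.51 mm
mid-season: 1.13 × 6.19 × 30 = 209.84 mm
late-season: 0.79 × 6.06 × 30 = 143.62 mm
Seasonal total = 379.97 mm

380 mm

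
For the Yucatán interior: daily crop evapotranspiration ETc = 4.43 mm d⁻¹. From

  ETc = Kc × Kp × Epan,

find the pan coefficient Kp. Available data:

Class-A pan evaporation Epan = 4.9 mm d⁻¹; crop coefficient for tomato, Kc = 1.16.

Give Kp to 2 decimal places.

ETc = Kc × Kp × Epan  ⇒  Kp = ETc / (Kc × Epan)
Kp = 4.43 / (1.16 × 4.9) = 4.43 / 5.684 = 0.7794

0.78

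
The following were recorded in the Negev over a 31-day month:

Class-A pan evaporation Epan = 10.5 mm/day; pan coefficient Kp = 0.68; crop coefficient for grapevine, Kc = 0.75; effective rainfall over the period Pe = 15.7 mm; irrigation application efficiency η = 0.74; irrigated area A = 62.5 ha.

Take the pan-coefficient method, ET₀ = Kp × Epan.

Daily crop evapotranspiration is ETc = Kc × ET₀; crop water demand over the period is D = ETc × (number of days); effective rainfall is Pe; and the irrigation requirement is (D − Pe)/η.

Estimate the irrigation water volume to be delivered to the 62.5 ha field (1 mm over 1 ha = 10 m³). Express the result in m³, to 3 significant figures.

127000 m³

ET₀ = 0.68 × 10.5 = 7.1400 mm/d
ETc = Kc × ET₀ = 0.75 × 7.1400 = 5.3550 mm/d
Crop demand D = ETc × 31 d = 5.3550 × 31 = 166.005 mm
D − Pe = 166.005 − 15.7 = 150.305 mm
Gross irrigation = 150.305 / 0.74 = 203.115 mm
Volume = 203.115 mm × 62.5 ha × 10 = 126946.9 m³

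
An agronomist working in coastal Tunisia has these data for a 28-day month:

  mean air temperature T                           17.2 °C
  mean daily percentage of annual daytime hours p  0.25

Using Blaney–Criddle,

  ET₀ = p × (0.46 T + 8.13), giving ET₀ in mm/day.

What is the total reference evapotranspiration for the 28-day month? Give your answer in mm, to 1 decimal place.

112.3 mm

ET₀ = 0.25 × (0.46 × 17.2 + 8.13) = 0.25 × 16.042 = 4.0105 mm/d
Monthly total = 4.0105 × 28 = 112.294 mm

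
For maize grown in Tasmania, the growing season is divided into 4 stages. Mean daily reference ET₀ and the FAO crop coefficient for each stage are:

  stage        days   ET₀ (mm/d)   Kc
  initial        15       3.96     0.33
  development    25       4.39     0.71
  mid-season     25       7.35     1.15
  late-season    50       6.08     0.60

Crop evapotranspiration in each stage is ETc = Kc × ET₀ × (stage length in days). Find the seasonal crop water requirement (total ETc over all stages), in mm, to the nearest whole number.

491 mm

initial: 0.33 × 3.96 × 15 = 19.60 mm
development: 0.71 × 4.39 × 25 = 77.92 mm
mid-season: 1.15 × 7.35 × 25 = 211.31 mm
late-season: 0.60 × 6.08 × 50 = 182.40 mm
Seasonal total = 491.23 mm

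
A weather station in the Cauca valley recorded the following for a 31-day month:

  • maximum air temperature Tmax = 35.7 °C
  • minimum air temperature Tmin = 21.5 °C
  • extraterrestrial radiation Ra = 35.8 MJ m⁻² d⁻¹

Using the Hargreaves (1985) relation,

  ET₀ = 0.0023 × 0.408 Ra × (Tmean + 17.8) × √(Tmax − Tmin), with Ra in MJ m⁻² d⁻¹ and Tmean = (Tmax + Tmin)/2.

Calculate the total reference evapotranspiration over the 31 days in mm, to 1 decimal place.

Tmean = (35.7 + 21.5)/2 = 28.60 °C
0.408 Ra = 0.408 × 35.8 = 14.6064 mm/d equivalent
ET₀ = 0.0023 × 14.6064 × (28.60 + 17.8) × √14.2 = 0.0023 × 14.6064 × 46.40 × 3.7683 = 5.8740 mm/d
Over 31 days: 5.8740 × 31 = 182.094 mm

182.1 mm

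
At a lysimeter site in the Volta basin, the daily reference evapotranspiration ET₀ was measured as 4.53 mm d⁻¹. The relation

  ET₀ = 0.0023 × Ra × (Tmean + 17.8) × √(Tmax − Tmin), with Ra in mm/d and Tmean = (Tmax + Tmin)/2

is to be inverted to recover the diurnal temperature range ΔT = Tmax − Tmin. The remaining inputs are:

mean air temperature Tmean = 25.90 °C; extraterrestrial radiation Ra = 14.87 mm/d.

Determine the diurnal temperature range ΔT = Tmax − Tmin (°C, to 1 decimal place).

9.2 °C

√ΔT = ET₀ / [0.0023 × Ra × (Tmean+17.8)] = 4.53 / (0.0023 × 14.87 × 43.70) = 3.0309
ΔT = 3.0309² = 9.186 °C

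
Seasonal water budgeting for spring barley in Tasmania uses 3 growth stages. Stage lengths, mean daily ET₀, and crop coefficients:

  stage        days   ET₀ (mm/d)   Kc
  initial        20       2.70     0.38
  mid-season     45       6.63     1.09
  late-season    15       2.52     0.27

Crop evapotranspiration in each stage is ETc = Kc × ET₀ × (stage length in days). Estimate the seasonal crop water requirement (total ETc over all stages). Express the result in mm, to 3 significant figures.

356 mm

initial: 0.38 × 2.70 × 20 = 20.52 mm
mid-season: 1.09 × 6.63 × 45 = 325.20 mm
late-season: 0.27 × 2.52 × 15 = 10.21 mm
Seasonal total = 355.93 mm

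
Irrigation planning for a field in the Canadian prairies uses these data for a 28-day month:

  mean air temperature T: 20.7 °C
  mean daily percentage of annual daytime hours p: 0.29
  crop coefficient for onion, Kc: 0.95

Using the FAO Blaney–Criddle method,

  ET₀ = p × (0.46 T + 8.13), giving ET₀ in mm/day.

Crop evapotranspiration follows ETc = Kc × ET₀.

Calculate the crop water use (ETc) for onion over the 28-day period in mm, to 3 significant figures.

ET₀ = 0.29 × (0.46 × 20.7 + 8.13) = 0.29 × 17.652 = 5.1191 mm/d
ETc = Kc × ET₀ = 0.95 × 5.1191 = 4.8631 mm/d
Over 28 days: 4.8631 × 28 = 136.167 mm

136 mm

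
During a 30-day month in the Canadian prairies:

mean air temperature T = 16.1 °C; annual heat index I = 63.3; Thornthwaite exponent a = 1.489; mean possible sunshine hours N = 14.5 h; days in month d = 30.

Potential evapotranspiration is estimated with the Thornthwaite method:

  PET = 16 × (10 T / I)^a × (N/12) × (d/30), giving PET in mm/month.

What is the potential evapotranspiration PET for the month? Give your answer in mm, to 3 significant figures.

77.6 mm

10T/I = 10 × 16.1 / 63.3 = 2.5434
(10T/I)^a = 2.5434^1.489 = 4.0148
Uncorrected PET = 16 × 4.0148 = 64.237 mm
Correction = (N/12)(d/30) = (14.5/12)(30/30) = 1.2083
PET = 64.237 × 1.2083 = 77.618 mm/month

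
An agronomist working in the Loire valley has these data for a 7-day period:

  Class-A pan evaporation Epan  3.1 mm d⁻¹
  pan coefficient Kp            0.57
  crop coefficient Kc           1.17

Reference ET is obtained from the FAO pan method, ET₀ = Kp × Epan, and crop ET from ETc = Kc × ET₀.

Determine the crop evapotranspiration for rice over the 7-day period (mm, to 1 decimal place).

ET₀ = 0.57 × 3.1 = 1.7670 mm/d
ETc = Kc × ET₀ = 1.17 × 1.7670 = 2.0674 mm/d
Over 7 days: 2.0674 × 7 = 14.472 mm

14.5 mm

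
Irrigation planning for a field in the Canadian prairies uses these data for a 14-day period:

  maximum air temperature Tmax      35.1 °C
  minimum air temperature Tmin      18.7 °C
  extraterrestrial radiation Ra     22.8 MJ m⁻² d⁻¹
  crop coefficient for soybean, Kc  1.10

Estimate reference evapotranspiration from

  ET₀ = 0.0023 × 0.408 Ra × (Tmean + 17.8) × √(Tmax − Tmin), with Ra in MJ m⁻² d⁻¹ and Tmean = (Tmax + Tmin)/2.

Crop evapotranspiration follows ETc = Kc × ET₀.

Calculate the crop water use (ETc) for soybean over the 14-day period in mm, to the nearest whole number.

60 mm

Tmean = (35.1 + 18.7)/2 = 26.90 °C
0.408 Ra = 0.408 × 22.8 = 9.3024 mm/d equivalent
ET₀ = 0.0023 × 9.3024 × (26.90 + 17.8) × √16.4 = 0.0023 × 9.3024 × 44.70 × 4.0497 = 3.8731 mm/d
ETc = Kc × ET₀ = 1.10 × 3.8731 = 4.2604 mm/d
Over 14 days: 4.2604 × 14 = 59.646 mm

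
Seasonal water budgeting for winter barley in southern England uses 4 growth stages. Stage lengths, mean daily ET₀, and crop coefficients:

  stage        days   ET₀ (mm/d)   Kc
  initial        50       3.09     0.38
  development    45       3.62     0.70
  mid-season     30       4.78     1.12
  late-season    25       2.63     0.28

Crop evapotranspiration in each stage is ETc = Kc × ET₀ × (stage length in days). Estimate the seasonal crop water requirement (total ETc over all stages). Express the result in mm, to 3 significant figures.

initial: 0.38 × 3.09 × 50 = 58.71 mm
development: 0.70 × 3.62 × 45 = 114.03 mm
mid-season: 1.12 × 4.78 × 30 = 160.61 mm
late-season: 0.28 × 2.63 × 25 = 18.41 mm
Seasonal total = 351.76 mm

352 mm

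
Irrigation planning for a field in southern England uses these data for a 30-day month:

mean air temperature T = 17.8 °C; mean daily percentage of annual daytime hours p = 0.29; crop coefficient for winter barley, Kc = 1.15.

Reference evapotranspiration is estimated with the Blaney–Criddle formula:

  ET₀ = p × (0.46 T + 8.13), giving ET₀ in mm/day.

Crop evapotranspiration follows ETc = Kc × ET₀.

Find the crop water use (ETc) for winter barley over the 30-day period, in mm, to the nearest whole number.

163 mm

ET₀ = 0.29 × (0.46 × 17.8 + 8.13) = 0.29 × 16.318 = 4.7322 mm/d
ETc = Kc × ET₀ = 1.15 × 4.7322 = 5.4420 mm/d
Over 30 days: 5.4420 × 30 = 163.260 mm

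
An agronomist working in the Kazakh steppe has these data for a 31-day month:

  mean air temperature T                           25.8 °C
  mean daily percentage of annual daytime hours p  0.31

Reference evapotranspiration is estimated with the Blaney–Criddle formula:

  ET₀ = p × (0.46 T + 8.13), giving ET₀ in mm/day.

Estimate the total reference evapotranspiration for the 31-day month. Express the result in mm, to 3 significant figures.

192 mm

ET₀ = 0.31 × (0.46 × 25.8 + 8.13) = 0.31 × 19.998 = 6.1994 mm/d
Monthly total = 6.1994 × 31 = 192.181 mm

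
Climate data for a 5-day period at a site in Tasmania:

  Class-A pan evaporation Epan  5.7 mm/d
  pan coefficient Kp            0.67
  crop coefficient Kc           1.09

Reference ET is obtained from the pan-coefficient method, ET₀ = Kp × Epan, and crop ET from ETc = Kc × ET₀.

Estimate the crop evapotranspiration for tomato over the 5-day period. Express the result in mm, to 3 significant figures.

20.8 mm

ET₀ = 0.67 × 5.7 = 3.8190 mm/d
ETc = Kc × ET₀ = 1.09 × 3.8190 = 4.1627 mm/d
Over 5 days: 4.1627 × 5 = 20.814 mm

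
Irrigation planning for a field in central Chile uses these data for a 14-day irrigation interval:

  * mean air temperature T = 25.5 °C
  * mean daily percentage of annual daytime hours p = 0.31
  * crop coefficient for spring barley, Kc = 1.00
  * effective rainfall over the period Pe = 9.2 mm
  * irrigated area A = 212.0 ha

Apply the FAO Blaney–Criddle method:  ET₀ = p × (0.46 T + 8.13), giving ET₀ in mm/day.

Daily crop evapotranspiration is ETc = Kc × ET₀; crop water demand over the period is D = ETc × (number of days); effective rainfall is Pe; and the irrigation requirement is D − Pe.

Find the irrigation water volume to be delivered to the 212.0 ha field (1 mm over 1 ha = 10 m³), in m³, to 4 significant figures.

163200 m³

ET₀ = 0.31 × (0.46 × 25.5 + 8.13) = 0.31 × 19.860 = 6.1566 mm/d
ETc = Kc × ET₀ = 1.00 × 6.1566 = 6.1566 mm/d
Crop demand D = ETc × 14 d = 6.1566 × 14 = 86.192 mm
D − Pe = 86.192 − 9.2 = 76.992 mm
Volume = 76.992 mm × 212.0 ha × 10 = 163223.0 m³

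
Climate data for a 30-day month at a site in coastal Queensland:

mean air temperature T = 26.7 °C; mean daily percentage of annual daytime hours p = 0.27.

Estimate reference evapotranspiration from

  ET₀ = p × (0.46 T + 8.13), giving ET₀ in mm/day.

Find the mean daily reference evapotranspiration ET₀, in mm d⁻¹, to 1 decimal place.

5.5 mm d⁻¹

ET₀ = 0.27 × (0.46 × 26.7 + 8.13) = 0.27 × 20.412 = 5.5112 mm/d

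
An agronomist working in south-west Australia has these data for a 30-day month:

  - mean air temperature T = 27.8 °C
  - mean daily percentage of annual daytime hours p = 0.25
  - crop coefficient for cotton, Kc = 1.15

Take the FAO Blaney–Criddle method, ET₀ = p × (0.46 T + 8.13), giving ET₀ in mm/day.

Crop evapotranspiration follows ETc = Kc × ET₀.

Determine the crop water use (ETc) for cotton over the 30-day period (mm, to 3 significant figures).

180 mm

ET₀ = 0.25 × (0.46 × 27.8 + 8.13) = 0.25 × 20.918 = 5.2295 mm/d
ETc = Kc × ET₀ = 1.15 × 5.2295 = 6.0139 mm/d
Over 30 days: 6.0139 × 30 = 180.417 mm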